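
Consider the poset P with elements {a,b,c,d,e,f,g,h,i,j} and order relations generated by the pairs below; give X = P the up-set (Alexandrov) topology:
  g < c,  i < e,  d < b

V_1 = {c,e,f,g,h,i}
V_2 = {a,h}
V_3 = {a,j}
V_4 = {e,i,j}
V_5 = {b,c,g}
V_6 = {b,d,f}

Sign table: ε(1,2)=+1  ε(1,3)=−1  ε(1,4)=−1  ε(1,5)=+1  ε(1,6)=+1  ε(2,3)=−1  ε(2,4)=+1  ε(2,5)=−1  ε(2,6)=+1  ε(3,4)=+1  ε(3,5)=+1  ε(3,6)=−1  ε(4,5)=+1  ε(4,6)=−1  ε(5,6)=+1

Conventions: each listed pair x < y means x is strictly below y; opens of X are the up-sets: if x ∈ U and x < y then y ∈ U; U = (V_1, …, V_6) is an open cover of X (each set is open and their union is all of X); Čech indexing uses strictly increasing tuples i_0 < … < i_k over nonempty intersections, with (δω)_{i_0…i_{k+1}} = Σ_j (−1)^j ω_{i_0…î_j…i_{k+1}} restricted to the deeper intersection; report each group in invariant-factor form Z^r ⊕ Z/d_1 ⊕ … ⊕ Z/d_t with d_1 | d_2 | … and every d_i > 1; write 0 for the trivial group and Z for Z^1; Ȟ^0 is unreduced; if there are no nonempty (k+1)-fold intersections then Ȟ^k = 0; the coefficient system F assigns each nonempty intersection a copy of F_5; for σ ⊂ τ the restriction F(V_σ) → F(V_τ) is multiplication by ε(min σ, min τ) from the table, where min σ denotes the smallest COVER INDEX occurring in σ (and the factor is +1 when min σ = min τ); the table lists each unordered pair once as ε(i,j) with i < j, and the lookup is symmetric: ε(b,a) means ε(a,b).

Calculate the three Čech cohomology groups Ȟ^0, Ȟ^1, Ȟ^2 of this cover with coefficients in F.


Ȟ^0(U;F) ≅ Z/5,  Ȟ^1(U;F) ≅ Z/5 ⊕ Z/5,  Ȟ^2(U;F) ≅ 0

cover nerve:
  V12={h} V14={e,i} V15={c,g} V16={f} V23={a} V34={j} V56={b}
C dims 6,7; δ0: rk_F5 5
Ȟ^0: (6−5)−0=1 ⇒ Z/5
Ȟ^1: (7−0)−5=2 ⇒ Z/5 ⊕ Z/5
Ȟ^2: (0−0)−0=0 ⇒ 0


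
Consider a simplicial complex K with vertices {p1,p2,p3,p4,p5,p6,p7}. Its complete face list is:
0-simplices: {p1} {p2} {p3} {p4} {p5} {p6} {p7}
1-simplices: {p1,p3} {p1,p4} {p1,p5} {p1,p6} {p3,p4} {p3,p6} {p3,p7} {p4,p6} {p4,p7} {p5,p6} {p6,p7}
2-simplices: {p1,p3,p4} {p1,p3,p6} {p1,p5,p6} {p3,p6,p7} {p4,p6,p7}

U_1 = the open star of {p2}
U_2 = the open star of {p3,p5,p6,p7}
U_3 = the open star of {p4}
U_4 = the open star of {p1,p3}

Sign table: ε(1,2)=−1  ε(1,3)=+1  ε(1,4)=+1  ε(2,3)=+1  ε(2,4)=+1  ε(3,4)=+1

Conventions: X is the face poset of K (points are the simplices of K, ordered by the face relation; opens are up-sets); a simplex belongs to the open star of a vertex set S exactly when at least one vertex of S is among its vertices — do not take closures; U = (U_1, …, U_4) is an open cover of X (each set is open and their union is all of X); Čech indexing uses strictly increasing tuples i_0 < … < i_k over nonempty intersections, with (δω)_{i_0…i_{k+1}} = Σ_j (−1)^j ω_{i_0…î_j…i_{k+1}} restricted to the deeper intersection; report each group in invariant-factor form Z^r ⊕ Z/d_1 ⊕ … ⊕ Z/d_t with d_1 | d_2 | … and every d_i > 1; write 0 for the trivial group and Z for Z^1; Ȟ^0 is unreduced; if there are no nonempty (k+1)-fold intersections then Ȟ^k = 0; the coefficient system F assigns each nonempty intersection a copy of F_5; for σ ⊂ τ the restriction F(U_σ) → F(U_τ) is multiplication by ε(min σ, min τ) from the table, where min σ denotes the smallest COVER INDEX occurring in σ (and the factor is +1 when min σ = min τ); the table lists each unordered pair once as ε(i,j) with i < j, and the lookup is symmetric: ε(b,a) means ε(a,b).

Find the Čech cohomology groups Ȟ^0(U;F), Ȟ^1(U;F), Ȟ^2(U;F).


nonempty overlaps:
  U1={{p2}} U2={{p3},{p5},{p6},{p7},{p1,p3},{p1,p5},{p1,p6},{p3,p4},{p3,p6},{p3,p7},{p4,p6},{p4,p7},{p5,p6},{p6,p7},{p1,p3,p4},{p1,p3,p6},{p1,p5,p6},{p3,p6,p7},{p4,p6,p7}} U3={{p4},{p1,p4},{p3,p4},{p4,p6},{p4,p7},{p1,p3,p4},{p4,p6,p7}} U4={{p1},{p3},{p1,p3},{p1,p4},{p1,p5},{p1,p6},{p3,p4},{p3,p6},{p3,p7},{p1,p3,p4},{p1,p3,p6},{p1,p5,p6},{p3,p6,p7}}
  U23={{p3,p4},{p4,p6},{p4,p7},{p1,p3,p4},{p4,p6,p7}} U24={{p3},{p1,p3},{p1,p5},{p1,p6},{p3,p4},{p3,p6},{p3,p7},{p1,p3,p4},{p1,p3,p6},{p1,p5,p6},{p3,p6,p7}} U34={{p1,p4},{p3,p4},{p1,p3,p4}}
  U234={{p3,p4},{p1,p3,p4}}
C dims 4,3,1; δ0: rk_F5 2; δ1: rk_F5 1
degree 0: 4−2−0 = 2 → Ȟ^0 ≅ Z/5 ⊕ Z/5
degree 1: 3−1−2 = 0 → Ȟ^1 ≅ 0
degree 2: 1−0−1 = 0 → Ȟ^2 ≅ 0

Ȟ^0 ≅ Z/5 ⊕ Z/5, Ȟ^1 ≅ 0, Ȟ^2 ≅ 0


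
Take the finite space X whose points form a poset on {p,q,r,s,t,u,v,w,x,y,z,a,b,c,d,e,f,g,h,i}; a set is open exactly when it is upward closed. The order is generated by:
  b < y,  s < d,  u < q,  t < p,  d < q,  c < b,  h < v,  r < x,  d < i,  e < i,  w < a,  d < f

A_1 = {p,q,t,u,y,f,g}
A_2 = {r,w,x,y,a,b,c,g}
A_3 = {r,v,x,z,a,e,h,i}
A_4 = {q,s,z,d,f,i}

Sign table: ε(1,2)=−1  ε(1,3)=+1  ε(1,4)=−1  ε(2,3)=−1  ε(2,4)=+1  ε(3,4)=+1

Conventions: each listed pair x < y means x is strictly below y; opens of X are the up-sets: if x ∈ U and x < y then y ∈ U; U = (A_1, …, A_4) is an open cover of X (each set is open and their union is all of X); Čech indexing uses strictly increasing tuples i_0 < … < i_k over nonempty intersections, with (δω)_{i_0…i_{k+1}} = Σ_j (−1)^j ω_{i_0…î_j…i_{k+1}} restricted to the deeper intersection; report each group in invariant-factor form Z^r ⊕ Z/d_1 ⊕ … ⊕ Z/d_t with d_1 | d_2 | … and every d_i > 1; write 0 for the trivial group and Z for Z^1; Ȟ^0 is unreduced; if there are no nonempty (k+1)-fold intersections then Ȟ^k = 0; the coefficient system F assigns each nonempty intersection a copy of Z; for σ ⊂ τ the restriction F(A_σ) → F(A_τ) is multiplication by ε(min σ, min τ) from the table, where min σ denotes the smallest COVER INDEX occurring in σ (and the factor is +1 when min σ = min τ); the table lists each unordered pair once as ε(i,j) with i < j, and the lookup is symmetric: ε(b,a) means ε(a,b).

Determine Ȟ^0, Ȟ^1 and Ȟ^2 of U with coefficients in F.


Ȟ^0 ≅ 0, Ȟ^1 ≅ Z/2, Ȟ^2 ≅ 0

cover nerve:
  A12={y,g} A14={q,f} A23={r,x,a} A34={z,i}
C dims 4,4; δ0: rk 4, SNF 1^3·2
Ȟ^0: (4−4)−0=0 ⇒ 0
Ȟ^1: (4−0)−4=0 plus torsion [2] ⇒ Z/2
Ȟ^2: (0−0)−0=0 ⇒ 0


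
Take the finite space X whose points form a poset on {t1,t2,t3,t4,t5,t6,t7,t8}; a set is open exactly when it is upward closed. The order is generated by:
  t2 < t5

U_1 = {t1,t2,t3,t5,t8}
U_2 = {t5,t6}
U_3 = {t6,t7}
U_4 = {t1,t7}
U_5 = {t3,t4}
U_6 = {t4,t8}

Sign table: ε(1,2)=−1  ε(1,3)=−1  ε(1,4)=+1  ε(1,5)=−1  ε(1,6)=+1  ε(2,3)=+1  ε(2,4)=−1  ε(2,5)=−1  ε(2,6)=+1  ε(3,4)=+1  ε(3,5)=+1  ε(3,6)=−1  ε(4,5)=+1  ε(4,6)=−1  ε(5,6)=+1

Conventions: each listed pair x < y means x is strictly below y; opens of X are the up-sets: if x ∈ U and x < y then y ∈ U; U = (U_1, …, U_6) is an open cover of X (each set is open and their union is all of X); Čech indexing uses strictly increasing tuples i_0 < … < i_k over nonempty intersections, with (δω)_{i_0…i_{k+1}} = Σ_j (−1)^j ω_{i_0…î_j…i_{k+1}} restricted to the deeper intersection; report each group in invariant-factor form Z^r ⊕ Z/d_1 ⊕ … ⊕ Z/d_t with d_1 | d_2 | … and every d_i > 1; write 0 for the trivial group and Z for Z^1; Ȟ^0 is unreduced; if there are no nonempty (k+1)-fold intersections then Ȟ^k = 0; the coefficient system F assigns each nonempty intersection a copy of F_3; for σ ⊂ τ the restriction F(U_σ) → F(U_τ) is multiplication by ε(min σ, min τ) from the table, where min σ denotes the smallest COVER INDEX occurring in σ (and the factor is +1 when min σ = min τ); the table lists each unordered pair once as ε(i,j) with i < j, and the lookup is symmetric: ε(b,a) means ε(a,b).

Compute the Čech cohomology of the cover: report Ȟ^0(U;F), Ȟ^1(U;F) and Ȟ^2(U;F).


Ȟ^0 = 0, Ȟ^1 = Z/3, Ȟ^2 = 0

nonempty overlaps:
  U12={t5} U14={t1} U15={t3} U16={t8} U23={t6} U34={t7} U56={t4}
C dims 6,7; δ0: rk_F3 6
degree 0: 6−6−0 = 0 → Ȟ^0 ≅ 0
degree 1: 7−0−6 = 1 → Ȟ^1 ≅ Z/3
degree 2: 0−0−0 = 0 → Ȟ^2 ≅ 0


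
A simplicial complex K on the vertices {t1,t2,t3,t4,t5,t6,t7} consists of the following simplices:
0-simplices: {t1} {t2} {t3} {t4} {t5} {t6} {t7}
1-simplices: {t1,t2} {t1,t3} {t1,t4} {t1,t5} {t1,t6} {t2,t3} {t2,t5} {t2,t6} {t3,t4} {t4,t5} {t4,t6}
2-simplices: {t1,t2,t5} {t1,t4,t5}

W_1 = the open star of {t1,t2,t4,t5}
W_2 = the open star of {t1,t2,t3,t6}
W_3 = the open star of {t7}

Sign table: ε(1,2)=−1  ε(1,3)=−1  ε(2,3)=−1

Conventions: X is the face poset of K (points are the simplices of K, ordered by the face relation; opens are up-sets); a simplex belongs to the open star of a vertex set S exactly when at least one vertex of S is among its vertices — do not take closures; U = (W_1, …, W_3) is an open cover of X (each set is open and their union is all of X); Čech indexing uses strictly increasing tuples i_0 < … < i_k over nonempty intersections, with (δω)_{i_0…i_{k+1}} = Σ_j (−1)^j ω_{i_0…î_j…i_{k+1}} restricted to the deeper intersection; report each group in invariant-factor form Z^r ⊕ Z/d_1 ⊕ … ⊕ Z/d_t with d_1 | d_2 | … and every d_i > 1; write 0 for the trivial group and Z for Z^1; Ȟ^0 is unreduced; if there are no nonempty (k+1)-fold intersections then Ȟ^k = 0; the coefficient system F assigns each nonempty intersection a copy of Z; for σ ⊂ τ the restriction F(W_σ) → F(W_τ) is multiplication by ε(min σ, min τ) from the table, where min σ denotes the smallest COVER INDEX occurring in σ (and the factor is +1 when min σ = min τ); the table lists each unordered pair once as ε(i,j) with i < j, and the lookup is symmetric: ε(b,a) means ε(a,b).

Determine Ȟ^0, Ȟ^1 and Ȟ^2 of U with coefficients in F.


intersection data:
  W1={{t1},{t2},{t4},{t5},{t1,t2},{t1,t3},{t1,t4},{t1,t5},{t1,t6},{t2,t3},{t2,t5},{t2,t6},{t3,t4},{t4,t5},{t4,t6},{t1,t2,t5},{t1,t4,t5}} W2={{t1},{t2},{t3},{t6},{t1,t2},{t1,t3},{t1,t4},{t1,t5},{t1,t6},{t2,t3},{t2,t5},{t2,t6},{t3,t4},{t4,t6},{t1,t2,t5},{t1,t4,t5}} W3={{t7}}
  W12={{t1},{t2},{t1,t2},{t1,t3},{t1,t4},{t1,t5},{t1,t6},{t2,t3},{t2,t5},{t2,t6},{t3,t4},{t4,t6},{t1,t2,t5},{t1,t4,t5}}
C dims 3,1; δ0: rk 1, SNF 1^1
Ȟ^0 = (3 − 1) − 0 = 2, so Ȟ^0 ≅ Z^2
Ȟ^1 = (1 − 0) − 1 = 0, so Ȟ^1 ≅ 0
Ȟ^2 = (0 − 0) − 0 = 0, so Ȟ^2 ≅ 0

Ȟ^0 ≅ Z^2,  Ȟ^1 ≅ 0,  Ȟ^2 ≅ 0


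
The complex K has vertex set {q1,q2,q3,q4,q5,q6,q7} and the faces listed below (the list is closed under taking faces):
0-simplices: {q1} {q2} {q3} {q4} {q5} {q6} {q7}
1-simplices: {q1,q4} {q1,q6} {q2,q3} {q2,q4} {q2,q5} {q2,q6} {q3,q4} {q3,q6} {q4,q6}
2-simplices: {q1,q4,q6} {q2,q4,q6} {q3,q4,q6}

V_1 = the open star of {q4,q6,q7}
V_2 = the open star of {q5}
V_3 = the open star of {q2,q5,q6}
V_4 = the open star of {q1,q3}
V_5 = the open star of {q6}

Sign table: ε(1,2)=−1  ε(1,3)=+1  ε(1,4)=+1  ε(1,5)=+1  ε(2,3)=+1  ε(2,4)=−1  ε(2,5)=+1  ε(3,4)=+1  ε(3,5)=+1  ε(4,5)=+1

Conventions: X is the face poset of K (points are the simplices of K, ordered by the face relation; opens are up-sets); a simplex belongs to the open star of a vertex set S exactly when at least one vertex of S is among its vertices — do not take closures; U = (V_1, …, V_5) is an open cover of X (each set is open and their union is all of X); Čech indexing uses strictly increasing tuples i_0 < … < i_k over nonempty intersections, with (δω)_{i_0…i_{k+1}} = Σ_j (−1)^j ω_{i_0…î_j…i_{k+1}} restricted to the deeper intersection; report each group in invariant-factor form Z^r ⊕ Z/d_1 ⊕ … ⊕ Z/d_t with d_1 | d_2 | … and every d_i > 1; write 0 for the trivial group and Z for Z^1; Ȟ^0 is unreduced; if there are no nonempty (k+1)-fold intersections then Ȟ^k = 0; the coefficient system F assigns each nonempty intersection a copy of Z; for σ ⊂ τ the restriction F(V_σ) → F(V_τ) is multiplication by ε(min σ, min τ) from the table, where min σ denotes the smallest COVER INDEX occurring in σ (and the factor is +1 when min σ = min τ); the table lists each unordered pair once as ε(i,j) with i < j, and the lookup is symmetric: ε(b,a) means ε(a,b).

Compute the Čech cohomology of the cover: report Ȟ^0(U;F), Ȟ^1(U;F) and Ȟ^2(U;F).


cover nerve:
  V1={{q4},{q6},{q7},{q1,q4},{q1,q6},{q2,q4},{q2,q6},{q3,q4},{q3,q6},{q4,q6},{q1,q4,q6},{q2,q4,q6},{q3,q4,q6}} V2={{q5},{q2,q5}} V3={{q2},{q5},{q6},{q1,q6},{q2,q3},{q2,q4},{q2,q5},{q2,q6},{q3,q6},{q4,q6},{q1,q4,q6},{q2,q4,q6},{q3,q4,q6}} V4={{q1},{q3},{q1,q4},{q1,q6},{q2,q3},{q3,q4},{q3,q6},{q1,q4,q6},{q3,q4,q6}} V5={{q6},{q1,q6},{q2,q6},{q3,q6},{q4,q6},{q1,q4,q6},{q2,q4,q6},{q3,q4,q6}}
  V13={{q6},{q1,q6},{q2,q4},{q2,q6},{q3,q6},{q4,q6},{q1,q4,q6},{q2,q4,q6},{q3,q4,q6}} V14={{q1,q4},{q1,q6},{q3,q4},{q3,q6},{q1,q4,q6},{q3,q4,q6}} V15={{q6},{q1,q6},{q2,q6},{q3,q6},{q4,q6},{q1,q4,q6},{q2,q4,q6},{q3,q4,q6}} V23={{q5},{q2,q5}} V34={{q1,q6},{q2,q3},{q3,q6},{q1,q4,q6},{q3,q4,q6}} V35={{q6},{q1,q6},{q2,q6},{q3,q6},{q4,q6},{q1,q4,q6},{q2,q4,q6},{q3,q4,q6}} V45={{q1,q6},{q3,q6},{q1,q4,q6},{q3,q4,q6}}
  V134={{q1,q6},{q3,q6},{q1,q4,q6},{q3,q4,q6}} V135={{q6},{q1,q6},{q2,q6},{q3,q6},{q4,q6},{q1,q4,q6},{q2,q4,q6},{q3,q4,q6}} V145={{q1,q6},{q3,q6},{q1,q4,q6},{q3,q4,q6}} V345={{q1,q6},{q3,q6},{q1,q4,q6},{q3,q4,q6}}
  V1345={{q1,q6},{q3,q6},{q1,q4,q6},{q3,q4,q6}}
C dims 5,7,4,1; δ0: rk 4, SNF 1^4; δ1: rk 3, SNF 1^3; δ2: rk 1, SNF 1^1
Ȟ^0: (5−4)−0=1 ⇒ Z
Ȟ^1: (7−3)−4=0 ⇒ 0
Ȟ^2: (4−1)−3=0 ⇒ 0

Ȟ^0(U;F) ≅ Z; Ȟ^1(U;F) ≅ 0; Ȟ^2(U;F) ≅ 0


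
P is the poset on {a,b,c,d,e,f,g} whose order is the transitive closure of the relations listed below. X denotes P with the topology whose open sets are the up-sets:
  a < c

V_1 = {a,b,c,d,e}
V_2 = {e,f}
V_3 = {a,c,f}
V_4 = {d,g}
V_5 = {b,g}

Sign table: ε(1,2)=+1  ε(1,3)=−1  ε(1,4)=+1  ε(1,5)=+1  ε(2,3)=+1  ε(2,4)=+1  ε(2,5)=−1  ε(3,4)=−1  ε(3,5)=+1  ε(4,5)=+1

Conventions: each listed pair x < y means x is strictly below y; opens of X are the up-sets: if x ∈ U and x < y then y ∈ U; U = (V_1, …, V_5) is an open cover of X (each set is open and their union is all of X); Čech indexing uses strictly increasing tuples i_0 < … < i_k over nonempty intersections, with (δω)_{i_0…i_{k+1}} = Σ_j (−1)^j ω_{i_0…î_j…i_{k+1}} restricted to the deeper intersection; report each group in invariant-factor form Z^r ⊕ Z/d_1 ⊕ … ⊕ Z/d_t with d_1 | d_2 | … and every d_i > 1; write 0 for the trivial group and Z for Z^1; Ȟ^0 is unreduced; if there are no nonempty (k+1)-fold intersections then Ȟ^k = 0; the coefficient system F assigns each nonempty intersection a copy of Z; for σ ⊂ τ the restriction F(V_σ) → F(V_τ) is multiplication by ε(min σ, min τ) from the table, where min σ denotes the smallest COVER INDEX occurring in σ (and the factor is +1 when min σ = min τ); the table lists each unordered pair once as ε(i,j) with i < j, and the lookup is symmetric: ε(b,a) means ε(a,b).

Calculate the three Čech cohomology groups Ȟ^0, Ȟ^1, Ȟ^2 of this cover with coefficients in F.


Ȟ^0(U;F) ≅ 0, Ȟ^1(U;F) ≅ Z ⊕ Z/2, Ȟ^2(U;F) ≅ 0

intersection data:
  V12={e} V13={a,c} V14={d} V15={b} V23={f} V45={g}
C dims 5,6; δ0: rk 5, SNF 1^4·2
Ȟ^0 = (5 − 5) − 0 = 0, so Ȟ^0 ≅ 0
Ȟ^1 = (6 − 0) − 5 = 1 plus torsion [2], so Ȟ^1 ≅ Z ⊕ Z/2
Ȟ^2 = (0 − 0) − 0 = 0, so Ȟ^2 ≅ 0


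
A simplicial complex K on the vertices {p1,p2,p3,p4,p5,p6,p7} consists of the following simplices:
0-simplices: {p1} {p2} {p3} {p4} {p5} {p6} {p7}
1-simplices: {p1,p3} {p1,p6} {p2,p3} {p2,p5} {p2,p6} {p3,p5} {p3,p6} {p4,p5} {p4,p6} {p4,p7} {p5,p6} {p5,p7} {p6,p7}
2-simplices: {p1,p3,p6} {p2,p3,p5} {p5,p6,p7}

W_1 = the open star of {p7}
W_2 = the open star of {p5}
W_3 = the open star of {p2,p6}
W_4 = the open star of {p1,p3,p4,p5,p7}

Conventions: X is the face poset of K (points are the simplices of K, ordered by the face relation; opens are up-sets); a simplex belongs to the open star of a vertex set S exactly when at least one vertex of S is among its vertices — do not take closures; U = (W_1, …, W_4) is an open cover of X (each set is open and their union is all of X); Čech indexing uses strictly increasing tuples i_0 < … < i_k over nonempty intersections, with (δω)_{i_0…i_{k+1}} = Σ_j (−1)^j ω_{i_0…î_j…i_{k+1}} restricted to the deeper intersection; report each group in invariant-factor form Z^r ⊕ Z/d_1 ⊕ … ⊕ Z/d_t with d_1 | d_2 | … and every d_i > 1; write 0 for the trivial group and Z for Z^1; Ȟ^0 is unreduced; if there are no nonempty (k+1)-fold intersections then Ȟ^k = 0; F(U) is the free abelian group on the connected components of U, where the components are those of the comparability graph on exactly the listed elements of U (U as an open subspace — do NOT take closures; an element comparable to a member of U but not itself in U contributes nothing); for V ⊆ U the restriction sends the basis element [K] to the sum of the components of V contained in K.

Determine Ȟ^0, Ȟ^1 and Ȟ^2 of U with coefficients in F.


Ȟ^0 = Z; Ȟ^1 = Z^3; Ȟ^2 = 0

nonempty intersections:
  W1={{p7},{p4,p7},{p5,p7},{p6,p7},{p5,p6,p7}} W2={{p5},{p2,p5},{p3,p5},{p4,p5},{p5,p6},{p5,p7},{p2,p3,p5},{p5,p6,p7}} W3={{p2},{p6},{p1,p6},{p2,p3},{p2,p5},{p2,p6},{p3,p6},{p4,p6},{p5,p6},{p6,p7},{p1,p3,p6},{p2,p3,p5},{p5,p6,p7}} W4={{p1},{p3},{p4},{p5},{p7},{p1,p3},{p1,p6},{p2,p3},{p2,p5},{p3,p5},{p3,p6},{p4,p5},{p4,p6},{p4,p7},{p5,p6},{p5,p7},{p6,p7},{p1,p3,p6},{p2,p3,p5},{p5,p6,p7}}
  W12={{p5,p7},{p5,p6,p7}} W13={{p6,p7},{p5,p6,p7}} W14={{p7},{p4,p7},{p5,p7},{p6,p7},{p5,p6,p7}} W23={{p2,p5},{p5,p6},{p2,p3,p5},{p5,p6,p7}} W24={{p5},{p2,p5},{p3,p5},{p4,p5},{p5,p6},{p5,p7},{p2,p3,p5},{p5,p6,p7}} W34={{p1,p6},{p2,p3},{p2,p5},{p3,p6},{p4,p6},{p5,p6},{p6,p7},{p1,p3,p6},{p2,p3,p5},{p5,p6,p7}}
  W123={{p5,p6,p7}} W124={{p5,p7},{p5,p6,p7}} W134={{p6,p7},{p5,p6,p7}} W234={{p2,p5},{p5,p6},{p2,p3,p5},{p5,p6,p7}}
  W1234={{p5,p6,p7}}
components per intersection:
  W1: {{p7},{p4,p7},{p5,p7},{p6,p7},{p5,p6,p7}}
  W2: {{p5},{p2,p5},{p3,p5},{p4,p5},{p5,p6},{p5,p7},{p2,p3,p5},{p5,p6,p7}}
  W3: {{p2},{p6},{p1,p6},{p2,p3},{p2,p5},{p2,p6},{p3,p6},{p4,p6},{p5,p6},{p6,p7},{p1,p3,p6},{p2,p3,p5},{p5,p6,p7}}
  W4: {{p1},{p3},{p4},{p5},{p7},{p1,p3},{p1,p6},{p2,p3},{p2,p5},{p3,p5},{p3,p6},{p4,p5},{p4,p6},{p4,p7},{p5,p6},{p5,p7},{p6,p7},{p1,p3,p6},{p2,p3,p5},{p5,p6,p7}}
  W12: {{p5,p7},{p5,p6,p7}}
  W13: {{p6,p7},{p5,p6,p7}}
  W14: {{p7},{p4,p7},{p5,p7},{p6,p7},{p5,p6,p7}}
  W23: {{p2,p5},{p2,p3,p5}} {{p5,p6},{p5,p6,p7}}
  W24: {{p5},{p2,p5},{p3,p5},{p4,p5},{p5,p6},{p5,p7},{p2,p3,p5},{p5,p6,p7}}
  W34: {{p1,p6},{p3,p6},{p1,p3,p6}} {{p2,p3},{p2,p5},{p2,p3,p5}} {{p4,p6}} {{p5,p6},{p6,p7},{p5,p6,p7}}
  W123: {{p5,p6,p7}}
  W124: {{p5,p7},{p5,p6,p7}}
  W134: {{p6,p7},{p5,p6,p7}}
  W234: {{p2,p5},{p2,p3,p5}} {{p5,p6},{p5,p6,p7}}
  W1234: {{p5,p6,p7}}
C dims 4,10,5,1; δ0: rk 3, SNF 1^3; δ1: rk 4, SNF 1^4; δ2: rk 1, SNF 1^1
Ȟ^0: (4−3)−0=1 ⇒ Z
Ȟ^1: (10−4)−3=3 ⇒ Z^3
Ȟ^2: (5−1)−4=0 ⇒ 0


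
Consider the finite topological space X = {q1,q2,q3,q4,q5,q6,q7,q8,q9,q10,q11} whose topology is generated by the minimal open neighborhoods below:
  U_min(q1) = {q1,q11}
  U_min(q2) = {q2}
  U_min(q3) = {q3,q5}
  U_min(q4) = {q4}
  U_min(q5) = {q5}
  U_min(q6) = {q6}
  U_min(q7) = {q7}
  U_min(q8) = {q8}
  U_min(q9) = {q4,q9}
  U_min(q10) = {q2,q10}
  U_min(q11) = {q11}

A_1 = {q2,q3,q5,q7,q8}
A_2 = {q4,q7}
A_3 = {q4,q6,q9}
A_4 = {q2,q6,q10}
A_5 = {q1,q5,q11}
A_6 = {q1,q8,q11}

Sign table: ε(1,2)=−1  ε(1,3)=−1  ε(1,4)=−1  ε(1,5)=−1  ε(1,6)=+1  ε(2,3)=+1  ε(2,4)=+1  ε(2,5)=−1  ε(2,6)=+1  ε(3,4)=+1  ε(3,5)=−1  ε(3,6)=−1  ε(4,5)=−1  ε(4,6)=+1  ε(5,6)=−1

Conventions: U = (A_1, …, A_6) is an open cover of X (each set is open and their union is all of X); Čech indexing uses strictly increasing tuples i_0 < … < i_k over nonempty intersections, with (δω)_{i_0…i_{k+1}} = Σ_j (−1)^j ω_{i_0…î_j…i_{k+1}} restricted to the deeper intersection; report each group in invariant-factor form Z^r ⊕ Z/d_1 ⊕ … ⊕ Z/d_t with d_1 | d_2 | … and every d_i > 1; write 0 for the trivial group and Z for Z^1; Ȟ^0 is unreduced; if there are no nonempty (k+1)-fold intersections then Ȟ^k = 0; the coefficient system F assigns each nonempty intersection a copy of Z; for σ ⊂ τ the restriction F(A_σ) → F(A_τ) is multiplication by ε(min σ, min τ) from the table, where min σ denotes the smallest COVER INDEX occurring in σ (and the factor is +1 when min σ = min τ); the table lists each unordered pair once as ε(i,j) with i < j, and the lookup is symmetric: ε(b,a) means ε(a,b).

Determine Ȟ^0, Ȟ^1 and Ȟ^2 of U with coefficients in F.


nonempty overlaps:
  A12={q7} A14={q2} A15={q5} A16={q8} A23={q4} A34={q6} A56={q1,q11}
C dims 6,7; δ0: rk 5, SNF 1^5
degree 0: 6−5−0 = 1 → Ȟ^0 ≅ Z
degree 1: 7−0−5 = 2 → Ȟ^1 ≅ Z^2
degree 2: 0−0−0 = 0 → Ȟ^2 ≅ 0

Ȟ^0(U;F) ≅ Z, Ȟ^1(U;F) ≅ Z^2, Ȟ^2(U;F) ≅ 0


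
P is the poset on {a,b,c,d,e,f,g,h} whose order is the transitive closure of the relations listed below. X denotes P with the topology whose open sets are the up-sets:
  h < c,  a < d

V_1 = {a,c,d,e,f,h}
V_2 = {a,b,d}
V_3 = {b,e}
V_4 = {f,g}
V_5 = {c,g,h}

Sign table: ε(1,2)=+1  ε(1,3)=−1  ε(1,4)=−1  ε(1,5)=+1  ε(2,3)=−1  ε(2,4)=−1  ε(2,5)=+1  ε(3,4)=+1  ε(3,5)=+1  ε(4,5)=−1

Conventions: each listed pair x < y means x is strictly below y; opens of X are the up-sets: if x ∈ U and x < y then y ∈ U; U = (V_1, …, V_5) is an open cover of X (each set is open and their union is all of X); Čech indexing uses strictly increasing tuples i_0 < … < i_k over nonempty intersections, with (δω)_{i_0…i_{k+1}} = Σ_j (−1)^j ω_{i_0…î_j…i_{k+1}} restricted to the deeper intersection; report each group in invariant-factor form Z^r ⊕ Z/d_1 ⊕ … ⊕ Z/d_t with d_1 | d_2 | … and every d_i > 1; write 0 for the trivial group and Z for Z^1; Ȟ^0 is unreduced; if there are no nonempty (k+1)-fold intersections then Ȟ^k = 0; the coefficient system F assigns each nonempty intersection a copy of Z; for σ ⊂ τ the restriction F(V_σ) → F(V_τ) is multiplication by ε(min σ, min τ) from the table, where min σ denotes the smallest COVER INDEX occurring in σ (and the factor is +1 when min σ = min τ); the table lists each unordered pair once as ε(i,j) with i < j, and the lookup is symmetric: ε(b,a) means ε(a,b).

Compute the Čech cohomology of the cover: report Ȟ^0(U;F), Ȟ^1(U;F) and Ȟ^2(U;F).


intersection data:
  V12={a,d} V13={e} V14={f} V15={c,h} V23={b} V45={g}
C dims 5,6; δ0: rk 4, SNF 1^4
Ȟ^0 = (5 − 4) − 0 = 1, so Ȟ^0 ≅ Z
Ȟ^1 = (6 − 0) − 4 = 2, so Ȟ^1 ≅ Z^2
Ȟ^2 = (0 − 0) − 0 = 0, so Ȟ^2 ≅ 0

Ȟ^0 ≅ Z, Ȟ^1 ≅ Z^2, Ȟ^2 ≅ 0


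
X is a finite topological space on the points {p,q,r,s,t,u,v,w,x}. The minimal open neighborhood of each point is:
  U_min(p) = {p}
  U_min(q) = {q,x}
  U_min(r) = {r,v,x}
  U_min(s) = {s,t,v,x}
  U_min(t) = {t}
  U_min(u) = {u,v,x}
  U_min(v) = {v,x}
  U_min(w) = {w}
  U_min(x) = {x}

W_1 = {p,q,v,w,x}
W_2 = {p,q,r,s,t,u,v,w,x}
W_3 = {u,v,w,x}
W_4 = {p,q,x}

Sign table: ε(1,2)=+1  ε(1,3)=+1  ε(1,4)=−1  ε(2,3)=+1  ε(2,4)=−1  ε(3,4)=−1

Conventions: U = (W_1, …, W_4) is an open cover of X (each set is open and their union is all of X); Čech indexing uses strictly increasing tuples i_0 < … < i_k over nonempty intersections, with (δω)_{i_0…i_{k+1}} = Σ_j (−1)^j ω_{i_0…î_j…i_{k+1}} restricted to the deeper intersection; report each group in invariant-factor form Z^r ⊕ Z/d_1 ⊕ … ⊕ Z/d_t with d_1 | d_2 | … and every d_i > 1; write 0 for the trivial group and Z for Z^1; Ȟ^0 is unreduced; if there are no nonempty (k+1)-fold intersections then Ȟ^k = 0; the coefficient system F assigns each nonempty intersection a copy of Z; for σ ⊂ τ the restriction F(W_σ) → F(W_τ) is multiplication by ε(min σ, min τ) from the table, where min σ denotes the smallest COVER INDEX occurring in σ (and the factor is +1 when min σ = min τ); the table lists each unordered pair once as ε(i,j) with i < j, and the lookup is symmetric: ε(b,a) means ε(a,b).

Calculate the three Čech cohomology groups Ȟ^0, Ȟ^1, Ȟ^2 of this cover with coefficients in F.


Ȟ^0(U;F) ≅ Z,  Ȟ^1(U;F) ≅ 0,  Ȟ^2(U;F) ≅ 0

cover nerve:
  W12={p,q,v,w,x} W13={v,w,x} W14={p,q,x} W23={u,v,w,x} W24={p,q,x} W34={x}
  W123={v,w,x} W124={p,q,x} W134={x} W234={x}
  W1234={x}
C dims 4,6,4,1; δ0: rk 3, SNF 1^3; δ1: rk 3, SNF 1^3; δ2: rk 1, SNF 1^1
Ȟ^0: (4−3)−0=1 ⇒ Z
Ȟ^1: (6−3)−3=0 ⇒ 0
Ȟ^2: (4−1)−3=0 ⇒ 0


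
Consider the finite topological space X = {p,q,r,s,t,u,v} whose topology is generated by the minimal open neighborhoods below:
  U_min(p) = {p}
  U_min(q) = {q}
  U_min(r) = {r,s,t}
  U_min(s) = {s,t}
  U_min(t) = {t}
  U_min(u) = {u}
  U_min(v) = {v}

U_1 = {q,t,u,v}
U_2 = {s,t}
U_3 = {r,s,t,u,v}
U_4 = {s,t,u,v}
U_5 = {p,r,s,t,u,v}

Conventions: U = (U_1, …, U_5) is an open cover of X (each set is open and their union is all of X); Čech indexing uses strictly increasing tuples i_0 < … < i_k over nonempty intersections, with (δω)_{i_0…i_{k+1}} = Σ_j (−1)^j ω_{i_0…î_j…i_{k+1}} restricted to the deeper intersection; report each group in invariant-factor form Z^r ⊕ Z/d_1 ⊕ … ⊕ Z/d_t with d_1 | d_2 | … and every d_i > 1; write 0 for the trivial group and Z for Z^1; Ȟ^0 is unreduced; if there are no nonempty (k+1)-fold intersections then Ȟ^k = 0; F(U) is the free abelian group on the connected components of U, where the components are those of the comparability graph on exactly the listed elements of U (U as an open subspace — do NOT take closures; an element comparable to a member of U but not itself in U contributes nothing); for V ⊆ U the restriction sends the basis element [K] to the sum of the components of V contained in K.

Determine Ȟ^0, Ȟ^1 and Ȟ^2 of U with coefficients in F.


Ȟ^0 ≅ Z^5; Ȟ^1 ≅ 0; Ȟ^2 ≅ 0

nonempty intersections:
  U12={t} U13={t,u,v} U14={t,u,v} U15={t,u,v} U23={s,t} U24={s,t} U25={s,t} U34={s,t,u,v} U35={r,s,t,u,v} U45={s,t,u,v}
  U123={t} U124={t} U125={t} U134={t,u,v} U135={t,u,v} U145={t,u,v} U234={s,t} U235={s,t} U245={s,t} U345={s,t,u,v}
  U1234={t} U1235={t} U1245={t} U1345={t,u,v} U2345={s,t}
  U12345={t}
components per intersection:
  U1: {q} {t} {u} {v}
  U2: {s,t}
  U3: {r,s,t} {u} {v}
  U4: {s,t} {u} {v}
  U5: {p} {r,s,t} {u} {v}
  U12: {t}
  U13: {t} {u} {v}
  U14: {t} {u} {v}
  U15: {t} {u} {v}
  U23: {s,t}
  U24: {s,t}
  U25: {s,t}
  U34: {s,t} {u} {v}
  U35: {r,s,t} {u} {v}
  U45: {s,t} {u} {v}
  U123: {t}
  U124: {t}
  U125: {t}
  U134: {t} {u} {v}
  U135: {t} {u} {v}
  U145: {t} {u} {v}
  U234: {s,t}
  U235: {s,t}
  U245: {s,t}
  U345: {s,t} {u} {v}
  U1234: {t}
  U1235: {t}
  U1245: {t}
  U1345: {t} {u} {v}
  U2345: {s,t}
  U12345: {t}
C dims 15,22,18,7; δ0: rk 10, SNF 1^10; δ1: rk 12, SNF 1^12; δ2: rk 6, SNF 1^6
Ȟ^0: (15−10)−0=5 ⇒ Z^5
Ȟ^1: (22−12)−10=0 ⇒ 0
Ȟ^2: (18−6)−12=0 ⇒ 0


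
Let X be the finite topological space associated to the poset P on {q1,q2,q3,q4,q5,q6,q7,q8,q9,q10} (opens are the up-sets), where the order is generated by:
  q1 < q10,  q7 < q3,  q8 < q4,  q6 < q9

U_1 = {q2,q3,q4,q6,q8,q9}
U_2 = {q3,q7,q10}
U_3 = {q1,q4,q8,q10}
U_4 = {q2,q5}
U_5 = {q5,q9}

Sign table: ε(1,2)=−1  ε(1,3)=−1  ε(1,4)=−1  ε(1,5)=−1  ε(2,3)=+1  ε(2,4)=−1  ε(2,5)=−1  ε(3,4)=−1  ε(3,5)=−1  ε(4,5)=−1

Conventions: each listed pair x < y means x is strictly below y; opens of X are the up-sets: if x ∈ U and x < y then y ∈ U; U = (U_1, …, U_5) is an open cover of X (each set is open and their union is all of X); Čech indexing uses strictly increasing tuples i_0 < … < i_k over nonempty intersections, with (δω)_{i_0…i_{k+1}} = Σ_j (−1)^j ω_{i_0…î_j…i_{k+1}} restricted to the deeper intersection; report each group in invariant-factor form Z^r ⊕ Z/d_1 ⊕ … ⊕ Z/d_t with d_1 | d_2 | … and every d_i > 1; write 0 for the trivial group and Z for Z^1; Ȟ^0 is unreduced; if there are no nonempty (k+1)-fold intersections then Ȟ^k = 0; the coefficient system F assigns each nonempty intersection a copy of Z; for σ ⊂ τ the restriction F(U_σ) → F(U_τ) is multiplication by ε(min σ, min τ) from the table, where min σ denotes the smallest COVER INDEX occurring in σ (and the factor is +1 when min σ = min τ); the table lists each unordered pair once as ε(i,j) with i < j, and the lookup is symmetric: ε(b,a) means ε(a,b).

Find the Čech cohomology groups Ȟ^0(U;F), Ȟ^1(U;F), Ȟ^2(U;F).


Ȟ^0 = 0; Ȟ^1 = Z ⊕ Z/2; Ȟ^2 = 0

nonempty intersections:
  U12={q3} U13={q4,q8} U14={q2} U15={q9} U23={q10} U45={q5}
C dims 5,6; δ0: rk 5, SNF 1^4·2
Ȟ^0: (5−5)−0=0 ⇒ 0
Ȟ^1: (6−0)−5=1 plus torsion [2] ⇒ Z ⊕ Z/2
Ȟ^2: (0−0)−0=0 ⇒ 0


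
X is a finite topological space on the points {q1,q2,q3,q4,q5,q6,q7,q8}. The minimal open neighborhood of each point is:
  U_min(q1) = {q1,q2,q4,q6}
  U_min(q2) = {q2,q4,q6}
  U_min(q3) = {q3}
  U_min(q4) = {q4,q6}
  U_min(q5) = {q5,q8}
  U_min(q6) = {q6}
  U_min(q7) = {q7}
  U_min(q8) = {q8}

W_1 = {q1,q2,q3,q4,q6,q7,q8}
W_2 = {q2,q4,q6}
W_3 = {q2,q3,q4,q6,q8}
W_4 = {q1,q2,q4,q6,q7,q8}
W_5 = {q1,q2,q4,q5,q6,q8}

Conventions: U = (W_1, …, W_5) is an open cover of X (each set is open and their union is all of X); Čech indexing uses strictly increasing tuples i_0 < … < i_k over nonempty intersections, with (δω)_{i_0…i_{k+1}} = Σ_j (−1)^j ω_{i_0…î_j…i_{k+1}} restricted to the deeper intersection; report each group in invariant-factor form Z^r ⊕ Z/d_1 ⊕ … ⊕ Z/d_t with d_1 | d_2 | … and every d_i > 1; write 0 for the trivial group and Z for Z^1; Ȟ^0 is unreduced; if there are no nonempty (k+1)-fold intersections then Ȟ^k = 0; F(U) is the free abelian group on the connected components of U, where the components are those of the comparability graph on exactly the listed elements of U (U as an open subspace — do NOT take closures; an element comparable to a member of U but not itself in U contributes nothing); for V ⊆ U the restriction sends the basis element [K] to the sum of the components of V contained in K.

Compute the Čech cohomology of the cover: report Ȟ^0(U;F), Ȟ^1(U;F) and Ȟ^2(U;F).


Ȟ^0(U;F) ≅ Z^4, Ȟ^1(U;F) ≅ 0 and Ȟ^2(U;F) ≅ 0

nerve simplices:
  W12={q2,q4,q6} W13={q2,q3,q4,q6,q8} W14={q1,q2,q4,q6,q7,q8} W15={q1,q2,q4,q6,q8} W23={q2,q4,q6} W24={q2,q4,q6} W25={q2,q4,q6} W34={q2,q4,q6,q8} W35={q2,q4,q6,q8} W45={q1,q2,q4,q6,q8}
  W123={q2,q4,q6} W124={q2,q4,q6} W125={q2,q4,q6} W134={q2,q4,q6,q8} W135={q2,q4,q6,q8} W145={q1,q2,q4,q6,q8} W234={q2,q4,q6} W235={q2,q4,q6} W245={q2,q4,q6} W345={q2,q4,q6,q8}
  W1234={q2,q4,q6} W1235={q2,q4,q6} W1245={q2,q4,q6} W1345={q2,q4,q6,q8} W2345={q2,q4,q6}
  W12345={q2,q4,q6}
components per intersection:
  W1: {q1,q2,q4,q6} {q3} {q7} {q8}
  W2: {q2,q4,q6}
  W3: {q2,q4,q6} {q3} {q8}
  W4: {q1,q2,q4,q6} {q7} {q8}
  W5: {q1,q2,q4,q6} {q5,q8}
  W12: {q2,q4,q6}
  W13: {q2,q4,q6} {q3} {q8}
  W14: {q1,q2,q4,q6} {q7} {q8}
  W15: {q1,q2,q4,q6} {q8}
  W23: {q2,q4,q6}
  W24: {q2,q4,q6}
  W25: {q2,q4,q6}
  W34: {q2,q4,q6} {q8}
  W35: {q2,q4,q6} {q8}
  W45: {q1,q2,q4,q6} {q8}
  W123: {q2,q4,q6}
  W124: {q2,q4,q6}
  W125: {q2,q4,q6}
  W134: {q2,q4,q6} {q8}
  W135: {q2,q4,q6} {q8}
  W145: {q1,q2,q4,q6} {q8}
  W234: {q2,q4,q6}
  W235: {q2,q4,q6}
  W245: {q2,q4,q6}
  W345: {q2,q4,q6} {q8}
  W1234: {q2,q4,q6}
  W1235: {q2,q4,q6}
  W1245: {q2,q4,q6}
  W1345: {q2,q4,q6} {q8}
  W2345: {q2,q4,q6}
  W12345: {q2,q4,q6}
C dims 13,18,14,6; δ0: rk 9, SNF 1^9; δ1: rk 9, SNF 1^9; δ2: rk 5, SNF 1^5
degree 0: 13−9−0 = 4 → Ȟ^0 ≅ Z^4
degree 1: 18−9−9 = 0 → Ȟ^1 ≅ 0
degree 2: 14−5−9 = 0 → Ȟ^2 ≅ 0


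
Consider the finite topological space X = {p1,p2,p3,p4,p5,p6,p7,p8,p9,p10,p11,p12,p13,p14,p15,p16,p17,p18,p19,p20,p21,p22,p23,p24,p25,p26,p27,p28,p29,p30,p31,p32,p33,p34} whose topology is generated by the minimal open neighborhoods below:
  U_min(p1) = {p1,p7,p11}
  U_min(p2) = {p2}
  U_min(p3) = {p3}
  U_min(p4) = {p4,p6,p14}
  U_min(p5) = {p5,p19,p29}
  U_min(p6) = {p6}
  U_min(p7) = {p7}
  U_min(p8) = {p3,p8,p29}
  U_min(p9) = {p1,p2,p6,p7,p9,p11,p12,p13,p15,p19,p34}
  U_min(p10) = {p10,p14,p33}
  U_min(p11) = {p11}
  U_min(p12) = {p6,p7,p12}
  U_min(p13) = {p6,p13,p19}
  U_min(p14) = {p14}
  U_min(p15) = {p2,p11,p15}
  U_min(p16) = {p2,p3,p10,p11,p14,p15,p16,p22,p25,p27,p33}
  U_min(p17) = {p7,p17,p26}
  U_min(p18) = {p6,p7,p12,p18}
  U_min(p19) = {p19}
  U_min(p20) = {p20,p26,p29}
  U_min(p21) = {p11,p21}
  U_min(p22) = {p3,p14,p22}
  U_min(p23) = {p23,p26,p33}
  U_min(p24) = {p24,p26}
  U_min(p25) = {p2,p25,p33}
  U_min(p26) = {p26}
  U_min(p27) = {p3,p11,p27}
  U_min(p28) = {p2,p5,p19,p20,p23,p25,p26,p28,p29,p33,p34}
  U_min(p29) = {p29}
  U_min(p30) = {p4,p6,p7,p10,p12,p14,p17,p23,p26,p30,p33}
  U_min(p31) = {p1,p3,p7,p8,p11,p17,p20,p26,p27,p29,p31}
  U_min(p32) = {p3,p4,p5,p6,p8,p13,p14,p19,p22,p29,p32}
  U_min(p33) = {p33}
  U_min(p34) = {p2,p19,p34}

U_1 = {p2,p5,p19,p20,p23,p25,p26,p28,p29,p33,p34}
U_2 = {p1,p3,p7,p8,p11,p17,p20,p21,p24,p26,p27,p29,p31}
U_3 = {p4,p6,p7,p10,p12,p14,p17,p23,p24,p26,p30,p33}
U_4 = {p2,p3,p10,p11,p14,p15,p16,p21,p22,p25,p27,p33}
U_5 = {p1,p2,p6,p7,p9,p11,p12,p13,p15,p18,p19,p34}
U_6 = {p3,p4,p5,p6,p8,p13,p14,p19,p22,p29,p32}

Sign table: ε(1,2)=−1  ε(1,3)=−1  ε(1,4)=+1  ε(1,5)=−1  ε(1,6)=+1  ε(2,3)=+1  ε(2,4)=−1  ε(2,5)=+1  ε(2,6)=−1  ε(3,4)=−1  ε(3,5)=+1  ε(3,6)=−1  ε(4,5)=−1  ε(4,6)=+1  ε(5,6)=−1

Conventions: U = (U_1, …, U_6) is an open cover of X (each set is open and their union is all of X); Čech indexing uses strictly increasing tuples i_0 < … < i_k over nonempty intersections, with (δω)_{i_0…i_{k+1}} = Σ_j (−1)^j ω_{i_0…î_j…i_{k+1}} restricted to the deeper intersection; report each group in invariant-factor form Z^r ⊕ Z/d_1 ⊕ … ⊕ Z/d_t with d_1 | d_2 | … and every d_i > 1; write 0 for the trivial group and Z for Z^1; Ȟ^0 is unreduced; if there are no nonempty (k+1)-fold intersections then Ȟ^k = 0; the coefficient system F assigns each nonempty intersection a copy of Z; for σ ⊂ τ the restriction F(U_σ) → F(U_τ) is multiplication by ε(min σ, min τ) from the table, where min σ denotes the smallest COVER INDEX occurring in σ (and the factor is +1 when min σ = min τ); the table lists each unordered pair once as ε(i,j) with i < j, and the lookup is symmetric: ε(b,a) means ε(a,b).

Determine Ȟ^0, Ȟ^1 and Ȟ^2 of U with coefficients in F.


intersection data:
  U12={p20,p26,p29} U13={p23,p26,p33} U14={p2,p25,p33} U15={p2,p19,p34} U16={p5,p19,p29} U23={p7,p17,p24,p26} U24={p3,p11,p21,p27} U25={p1,p7,p11} U26={p3,p8,p29} U34={p10,p14,p33} U35={p6,p7,p12} U36={p4,p6,p14} U45={p2,p11,p15} U46={p3,p14,p22} U56={p6,p13,p19}
  U123={p26} U126={p29} U134={p33} U145={p2} U156={p19} U235={p7} U245={p11} U246={p3} U346={p14} U356={p6}
C dims 6,15,10; δ0: rk 5, SNF 1^5; δ1: rk 10, SNF 1^9·2
Ȟ^0 = (6 − 5) − 0 = 1, so Ȟ^0 ≅ Z
Ȟ^1 = (15 − 10) − 5 = 0, so Ȟ^1 ≅ 0
Ȟ^2 = (10 − 0) − 10 = 0 plus torsion [2], so Ȟ^2 ≅ Z/2

Ȟ^0 = Z, Ȟ^1 = 0, Ȟ^2 = Z/2


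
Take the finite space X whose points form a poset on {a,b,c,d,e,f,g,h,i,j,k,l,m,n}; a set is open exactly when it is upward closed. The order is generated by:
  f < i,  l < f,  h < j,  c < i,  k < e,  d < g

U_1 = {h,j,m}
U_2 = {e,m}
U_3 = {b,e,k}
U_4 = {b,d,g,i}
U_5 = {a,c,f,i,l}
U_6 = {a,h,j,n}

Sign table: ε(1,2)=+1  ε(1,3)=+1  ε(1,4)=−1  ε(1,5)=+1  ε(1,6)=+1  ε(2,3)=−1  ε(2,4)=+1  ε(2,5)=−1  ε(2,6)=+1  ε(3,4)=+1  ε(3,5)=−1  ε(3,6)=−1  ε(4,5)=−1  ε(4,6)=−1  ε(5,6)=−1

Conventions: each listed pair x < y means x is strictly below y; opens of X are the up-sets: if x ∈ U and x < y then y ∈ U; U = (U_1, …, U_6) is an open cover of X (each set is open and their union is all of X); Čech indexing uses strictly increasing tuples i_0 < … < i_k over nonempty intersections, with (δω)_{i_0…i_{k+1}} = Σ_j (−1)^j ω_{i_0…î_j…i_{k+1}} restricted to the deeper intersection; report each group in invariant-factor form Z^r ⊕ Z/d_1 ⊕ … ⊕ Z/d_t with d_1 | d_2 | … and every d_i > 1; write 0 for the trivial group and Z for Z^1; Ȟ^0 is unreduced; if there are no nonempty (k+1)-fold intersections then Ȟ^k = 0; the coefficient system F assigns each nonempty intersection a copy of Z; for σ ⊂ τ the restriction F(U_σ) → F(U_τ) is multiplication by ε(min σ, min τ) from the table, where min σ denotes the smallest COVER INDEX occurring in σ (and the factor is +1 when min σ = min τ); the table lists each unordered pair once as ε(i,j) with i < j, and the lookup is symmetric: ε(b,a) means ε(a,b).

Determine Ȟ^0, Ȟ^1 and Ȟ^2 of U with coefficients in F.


Ȟ^0 ≅ 0; Ȟ^1 ≅ Z/2; Ȟ^2 ≅ 0

nonempty intersections:
  U12={m} U16={h,j} U23={e} U34={b} U45={i} U56={a}
C dims 6,6; δ0: rk 6, SNF 1^5·2
Ȟ^0: (6−6)−0=0 ⇒ 0
Ȟ^1: (6−0)−6=0 plus torsion [2] ⇒ Z/2
Ȟ^2: (0−0)−0=0 ⇒ 0


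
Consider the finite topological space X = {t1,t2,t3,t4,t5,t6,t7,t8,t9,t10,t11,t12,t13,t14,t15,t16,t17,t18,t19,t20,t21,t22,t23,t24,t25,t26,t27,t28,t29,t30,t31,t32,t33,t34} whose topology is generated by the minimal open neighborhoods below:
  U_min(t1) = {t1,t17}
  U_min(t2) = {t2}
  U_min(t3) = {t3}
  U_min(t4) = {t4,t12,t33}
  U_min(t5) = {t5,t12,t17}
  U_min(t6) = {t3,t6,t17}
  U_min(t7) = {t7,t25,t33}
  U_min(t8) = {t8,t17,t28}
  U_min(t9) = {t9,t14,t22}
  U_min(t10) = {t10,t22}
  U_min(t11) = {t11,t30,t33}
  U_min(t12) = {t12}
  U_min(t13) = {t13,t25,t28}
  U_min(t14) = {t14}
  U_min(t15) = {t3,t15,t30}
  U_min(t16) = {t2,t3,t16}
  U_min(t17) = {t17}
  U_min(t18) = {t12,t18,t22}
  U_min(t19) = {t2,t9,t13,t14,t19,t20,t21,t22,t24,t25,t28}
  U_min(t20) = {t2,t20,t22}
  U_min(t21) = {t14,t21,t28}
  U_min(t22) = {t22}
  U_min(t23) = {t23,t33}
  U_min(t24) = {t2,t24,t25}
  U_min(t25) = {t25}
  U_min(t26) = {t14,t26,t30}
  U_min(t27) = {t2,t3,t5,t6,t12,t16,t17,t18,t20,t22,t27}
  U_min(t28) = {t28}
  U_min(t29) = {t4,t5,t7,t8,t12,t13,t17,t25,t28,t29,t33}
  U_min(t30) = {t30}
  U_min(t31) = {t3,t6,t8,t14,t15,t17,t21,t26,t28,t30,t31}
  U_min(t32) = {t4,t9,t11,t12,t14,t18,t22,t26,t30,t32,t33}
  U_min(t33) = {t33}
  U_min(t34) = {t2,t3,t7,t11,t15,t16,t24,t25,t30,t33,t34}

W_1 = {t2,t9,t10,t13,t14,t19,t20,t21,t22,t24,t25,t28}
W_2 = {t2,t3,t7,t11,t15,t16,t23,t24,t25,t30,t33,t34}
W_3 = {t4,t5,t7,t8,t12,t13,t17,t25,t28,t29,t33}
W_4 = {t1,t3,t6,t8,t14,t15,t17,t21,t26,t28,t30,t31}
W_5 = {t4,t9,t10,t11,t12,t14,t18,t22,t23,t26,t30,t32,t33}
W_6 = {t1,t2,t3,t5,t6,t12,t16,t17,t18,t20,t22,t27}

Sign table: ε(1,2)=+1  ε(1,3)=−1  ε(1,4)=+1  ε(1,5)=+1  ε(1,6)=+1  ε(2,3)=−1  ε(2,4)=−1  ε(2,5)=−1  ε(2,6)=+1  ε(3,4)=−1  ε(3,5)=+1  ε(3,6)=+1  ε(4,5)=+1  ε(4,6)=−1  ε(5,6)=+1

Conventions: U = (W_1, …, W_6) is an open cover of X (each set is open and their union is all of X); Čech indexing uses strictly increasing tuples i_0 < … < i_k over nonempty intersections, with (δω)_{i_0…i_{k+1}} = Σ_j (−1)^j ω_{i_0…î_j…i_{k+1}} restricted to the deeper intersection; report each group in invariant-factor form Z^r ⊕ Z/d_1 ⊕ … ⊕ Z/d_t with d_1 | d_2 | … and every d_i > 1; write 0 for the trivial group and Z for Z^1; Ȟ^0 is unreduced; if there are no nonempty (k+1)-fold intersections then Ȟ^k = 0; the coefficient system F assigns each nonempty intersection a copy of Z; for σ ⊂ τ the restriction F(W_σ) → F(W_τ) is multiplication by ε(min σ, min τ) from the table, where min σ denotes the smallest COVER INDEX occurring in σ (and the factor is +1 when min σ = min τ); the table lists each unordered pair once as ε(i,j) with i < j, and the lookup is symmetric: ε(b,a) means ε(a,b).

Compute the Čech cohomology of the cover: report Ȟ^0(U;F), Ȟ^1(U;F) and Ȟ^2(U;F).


intersection data:
  W12={t2,t24,t25} W13={t13,t25,t28} W14={t14,t21,t28} W15={t9,t10,t14,t22} W16={t2,t20,t22} W23={t7,t25,t33} W24={t3,t15,t30} W25={t11,t23,t30,t33} W26={t2,t3,t16} W34={t8,t17,t28} W35={t4,t12,t33} W36={t5,t12,t17} W45={t14,t26,t30} W46={t1,t3,t6,t17} W56={t12,t18,t22}
  W123={t25} W126={t2} W134={t28} W145={t14} W156={t22} W235={t33} W245={t30} W246={t3} W346={t17} W356={t12}
C dims 6,15,10; δ0: rk 6, SNF 1^5·2; δ1: rk 9, SNF 1^9
Ȟ^0 = (6 − 6) − 0 = 0, so Ȟ^0 ≅ 0
Ȟ^1 = (15 − 9) − 6 = 0 plus torsion [2], so Ȟ^1 ≅ Z/2
Ȟ^2 = (10 − 0) − 9 = 1, so Ȟ^2 ≅ Z

Ȟ^0(U;F) ≅ 0, Ȟ^1(U;F) ≅ Z/2 and Ȟ^2(U;F) ≅ Z
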